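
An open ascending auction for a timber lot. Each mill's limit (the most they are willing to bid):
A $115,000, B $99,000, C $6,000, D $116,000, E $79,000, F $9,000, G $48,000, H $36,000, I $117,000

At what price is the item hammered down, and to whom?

I wins at $116,000

Sorting limits: 117,000 (I) > 116,000 (D) > 115,000 (A) > 99,000 (B) > 79,000 (E) > 48,000 (G) > …
Bidding ends when D exits at $116,000; I takes it.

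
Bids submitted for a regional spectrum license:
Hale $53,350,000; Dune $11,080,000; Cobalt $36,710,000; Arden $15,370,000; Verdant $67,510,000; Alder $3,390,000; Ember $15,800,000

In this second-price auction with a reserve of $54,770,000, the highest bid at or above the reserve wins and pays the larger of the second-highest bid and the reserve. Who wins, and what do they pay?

Rule: the highest bid at or above the reserve wins and pays the larger of the second-highest bid and the reserve.
Bids ranked: 67,510,000 (Verdant) > 53,350,000 (Hale) > 36,710,000 (Cobalt) > 15,800,000 (Ember) > 15,370,000 (Arden) > 11,080,000 (Dune) > …
Highest eligible bid: Verdant at $67,510,000.
max(second-highest $53,350,000, reserve $54,770,000) = $54,770,000.

Verdant pays $54,770,000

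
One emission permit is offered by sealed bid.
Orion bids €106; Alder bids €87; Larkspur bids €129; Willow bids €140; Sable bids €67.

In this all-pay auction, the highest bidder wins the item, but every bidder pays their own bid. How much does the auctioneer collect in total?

Sorting bids: 140 (Willow) > 129 (Larkspur) > 106 (Orion) > 87 (Alder) > 67 (Sable)
Willow wins with the top bid; all bids are sunk regardless.
Every bidder forfeits their bid regardless of winning.
Revenue = 106 + 87 + 129 + 140 + 67 = €529.

Total revenue: €529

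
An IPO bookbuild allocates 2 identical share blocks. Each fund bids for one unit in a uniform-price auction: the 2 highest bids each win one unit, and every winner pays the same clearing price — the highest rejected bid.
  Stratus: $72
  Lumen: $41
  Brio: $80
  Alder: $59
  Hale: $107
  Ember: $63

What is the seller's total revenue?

Bids ranked high→low: 107 (Hale), 80 (Brio), 72 (Stratus), 63 (Ember), …
Winners (2 units): Hale, Brio.
Highest unsuccessful bid: $72 → clearing price.
Total revenue = 2 × $72 = $144.

Total revenue: $144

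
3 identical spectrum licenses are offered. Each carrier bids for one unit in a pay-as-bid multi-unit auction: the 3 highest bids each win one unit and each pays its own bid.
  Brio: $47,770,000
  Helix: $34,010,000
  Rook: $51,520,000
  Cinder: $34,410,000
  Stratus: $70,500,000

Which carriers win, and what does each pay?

Sorting: 70,500,000 (Stratus), 51,520,000 (Rook), 47,770,000 (Brio), 34,410,000 (Cinder), 34,010,000 (Helix)
The 3 highest are Stratus, Rook, Brio.
Each winner pays its own bid: Stratus $70,500,000, Rook $51,520,000, Brio $47,770,000.

Stratus $70,500,000, Rook $51,520,000, Brio $47,770,000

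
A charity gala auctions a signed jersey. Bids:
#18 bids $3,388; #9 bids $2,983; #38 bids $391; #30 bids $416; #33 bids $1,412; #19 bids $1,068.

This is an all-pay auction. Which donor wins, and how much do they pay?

Bids ranked: 3,388 (#18) > 2,983 (#9) > 1,412 (#33) > 1,068 (#19) > 416 (#30) > 391 (#38)
#18 is highest and takes the item; every bidder forfeits their bid.

#18 pays $3,388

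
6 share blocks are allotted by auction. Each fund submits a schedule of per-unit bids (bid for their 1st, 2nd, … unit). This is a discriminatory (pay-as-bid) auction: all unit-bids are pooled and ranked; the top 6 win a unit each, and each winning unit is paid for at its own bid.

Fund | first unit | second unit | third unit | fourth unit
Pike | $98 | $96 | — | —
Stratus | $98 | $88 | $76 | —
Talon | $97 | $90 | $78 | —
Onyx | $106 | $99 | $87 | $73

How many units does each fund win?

Onyx 2, Pike 2, Stratus 1, Talon 1

Pooled unit-bids ranked (top 6): 106 (Onyx-1), 99 (Onyx-2), 98 (Pike-1), 98 (Stratus-1), 97 (Talon-1), 96 (Pike-2)
Next rejected bid: $90 (not a price — pay-as-bid).
Allocation: Onyx 2, Pike 2, Stratus 1, Talon 1.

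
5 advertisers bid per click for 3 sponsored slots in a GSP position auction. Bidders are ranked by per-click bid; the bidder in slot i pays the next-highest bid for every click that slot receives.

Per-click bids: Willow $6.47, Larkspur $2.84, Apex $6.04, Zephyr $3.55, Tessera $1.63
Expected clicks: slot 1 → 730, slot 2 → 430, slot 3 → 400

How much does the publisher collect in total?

Total revenue: $7071.70

Per-click bids in order: $6.47 (Willow) > $6.04 (Apex) > $3.55 (Zephyr) > $2.84 (Larkspur) > …
Slot 1: Willow pays $6.04 × 730 = $4409.20
Slot 2: Apex pays $3.55 × 430 = $1526.50
Slot 3: Zephyr pays $2.84 × 400 = $1136.00
Total = $7071.70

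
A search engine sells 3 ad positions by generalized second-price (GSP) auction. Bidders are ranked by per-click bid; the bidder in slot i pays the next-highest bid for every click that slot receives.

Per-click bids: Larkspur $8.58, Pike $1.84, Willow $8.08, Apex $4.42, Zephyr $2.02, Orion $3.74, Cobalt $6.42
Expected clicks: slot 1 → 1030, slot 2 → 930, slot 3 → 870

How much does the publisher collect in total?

Sorting advertisers: $8.58 (Larkspur) > $8.08 (Willow) > $6.42 (Cobalt) > $4.42 (Apex) > …
Slot 1: Larkspur pays $8.08 × 1030 = $8322.40
Slot 2: Willow pays $6.42 × 930 = $5970.60
Slot 3: Cobalt pays $4.42 × 870 = $3845.40
Total = $18138.40

Total revenue: $18138.40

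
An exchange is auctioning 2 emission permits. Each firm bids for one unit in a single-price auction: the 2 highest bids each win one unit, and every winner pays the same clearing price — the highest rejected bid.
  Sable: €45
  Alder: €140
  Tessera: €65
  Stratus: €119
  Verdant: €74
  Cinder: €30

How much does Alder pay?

Alder pays €74

Bids ranked high→low: 140 (Alder), 119 (Stratus), 74 (Verdant), 65 (Tessera), …
Top 2: Alder, Stratus.
First losing bid is Verdant's €74, which sets the uniform price.
Alder wins → pays €74.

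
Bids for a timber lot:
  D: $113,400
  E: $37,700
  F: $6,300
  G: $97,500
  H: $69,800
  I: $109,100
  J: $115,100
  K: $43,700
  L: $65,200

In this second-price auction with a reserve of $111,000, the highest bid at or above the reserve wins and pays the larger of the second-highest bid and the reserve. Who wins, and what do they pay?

Bids in order: 115,100 (J) > 113,400 (D) > 109,100 (I) > 97,500 (G) > 69,800 (H) > 65,200 (L) > …
Highest eligible bid: J at $115,100.
Second-highest bid $113,400 exceeds the reserve $111,000 → payment $113,400.

J pays $113,400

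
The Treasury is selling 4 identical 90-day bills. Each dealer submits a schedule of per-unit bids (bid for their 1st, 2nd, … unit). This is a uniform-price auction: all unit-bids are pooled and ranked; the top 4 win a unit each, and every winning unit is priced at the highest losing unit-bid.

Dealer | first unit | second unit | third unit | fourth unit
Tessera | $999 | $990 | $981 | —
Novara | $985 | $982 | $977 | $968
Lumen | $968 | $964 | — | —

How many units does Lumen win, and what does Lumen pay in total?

Lumen: 0 units, pays $0

Merging the schedules and taking the best 4: 999 (Tessera-1), 990 (Tessera-2), 985 (Novara-1), 982 (Novara-2)
The (k+1)-th unit-bid is $981.
Lumen wins 0 unit(s) at $981 each.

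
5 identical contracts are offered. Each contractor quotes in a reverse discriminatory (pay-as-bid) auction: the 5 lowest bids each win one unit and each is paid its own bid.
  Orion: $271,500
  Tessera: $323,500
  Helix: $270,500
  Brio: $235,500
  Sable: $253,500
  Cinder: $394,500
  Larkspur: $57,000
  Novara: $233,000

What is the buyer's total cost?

Ordering the bids: 57,000 (Larkspur), 233,000 (Novara), 235,500 (Brio), 253,500 (Sable), 270,500 (Helix), 271,500 (Orion), 323,500 (Tessera), …
Winners (5 units): Larkspur, Novara, Brio, Sable, Helix.
Total cost = 57,000 + 233,000 + 235,500 + 253,500 + 270,500 = $1,049,500.

Total cost: $1,049,500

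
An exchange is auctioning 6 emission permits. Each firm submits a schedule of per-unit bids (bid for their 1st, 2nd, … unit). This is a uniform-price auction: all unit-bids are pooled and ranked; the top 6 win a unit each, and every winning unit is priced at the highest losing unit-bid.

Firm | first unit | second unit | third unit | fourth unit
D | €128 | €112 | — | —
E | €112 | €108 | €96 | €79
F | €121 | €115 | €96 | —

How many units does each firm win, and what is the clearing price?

D 2, E 2, F 2; clearing price €96

Pooled unit-bids ranked (top 6): 128 (D-1), 121 (F-1), 115 (F-2), 112 (D-2), 112 (E-1), 108 (E-2)
The (k+1)-th unit-bid is €96.
Allocation: D 2, E 2, F 2.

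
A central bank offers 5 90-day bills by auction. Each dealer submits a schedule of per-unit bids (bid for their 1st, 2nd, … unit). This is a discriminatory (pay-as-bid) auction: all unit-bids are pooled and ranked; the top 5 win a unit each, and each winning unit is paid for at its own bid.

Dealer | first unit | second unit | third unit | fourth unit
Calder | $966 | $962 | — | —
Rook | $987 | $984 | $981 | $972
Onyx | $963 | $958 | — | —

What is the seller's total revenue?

Total revenue: $4,890

Merging the schedules and taking the best 5: 987 (Rook-1), 984 (Rook-2), 981 (Rook-3), 972 (Rook-4), 966 (Calder-1)
Next rejected bid: $963 (not a price — pay-as-bid).
Each winning unit pays its own bid.
Revenue = 987 + 984 + 981 + 972 + 966 = $4,890.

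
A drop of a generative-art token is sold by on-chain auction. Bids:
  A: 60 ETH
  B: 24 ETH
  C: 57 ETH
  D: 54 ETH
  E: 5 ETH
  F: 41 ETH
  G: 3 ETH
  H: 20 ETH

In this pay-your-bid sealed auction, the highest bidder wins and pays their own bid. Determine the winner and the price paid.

A pays 60 ETH

Bids in order: 60 (A) > 57 (C) > 54 (D) > 41 (F) > 24 (B) > 20 (H) > …
A is highest → pays own bid, 60 ETH.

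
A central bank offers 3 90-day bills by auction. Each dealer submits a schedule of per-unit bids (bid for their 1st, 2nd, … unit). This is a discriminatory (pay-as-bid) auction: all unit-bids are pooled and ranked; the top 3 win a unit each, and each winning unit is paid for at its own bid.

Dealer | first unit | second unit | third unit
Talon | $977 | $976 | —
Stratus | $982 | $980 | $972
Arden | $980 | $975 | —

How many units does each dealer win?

Pooled unit-bids ranked (top 3): 982 (Stratus-1), 980 (Stratus-2), 980 (Arden-1)
Next rejected bid: $977 (not a price — pay-as-bid).
Allocation: Arden 1, Stratus 2.

Arden 1, Stratus 2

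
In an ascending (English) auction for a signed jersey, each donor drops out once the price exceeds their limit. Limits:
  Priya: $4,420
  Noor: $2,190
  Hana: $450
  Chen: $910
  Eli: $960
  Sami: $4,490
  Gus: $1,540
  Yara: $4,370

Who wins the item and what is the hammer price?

Sami wins at $4,420

Limits ranked: 4,490 (Sami) > 4,420 (Priya) > 4,370 (Yara) > 2,190 (Noor) > 1,540 (Gus) > 960 (Eli) > …
Bidding ends when Priya exits at $4,420; Sami takes it.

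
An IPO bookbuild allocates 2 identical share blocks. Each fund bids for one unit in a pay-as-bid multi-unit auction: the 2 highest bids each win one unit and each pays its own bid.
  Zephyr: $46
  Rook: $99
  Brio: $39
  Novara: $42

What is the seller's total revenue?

Bids ranked high→low: 99 (Rook), 46 (Zephyr), 42 (Novara), 39 (Brio)
Winners (2 units): Rook, Zephyr.
Total revenue = 99 + 46 = $145.

Total revenue: $145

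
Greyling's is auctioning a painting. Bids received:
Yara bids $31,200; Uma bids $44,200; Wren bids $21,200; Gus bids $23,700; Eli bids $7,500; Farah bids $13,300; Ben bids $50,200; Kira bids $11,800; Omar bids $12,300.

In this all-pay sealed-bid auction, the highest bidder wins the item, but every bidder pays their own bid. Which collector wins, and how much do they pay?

Ben pays $50,200

Rule: the highest bidder wins the item, but every bidder pays their own bid.
Sorting bids: 50,200 (Ben) > 44,200 (Uma) > 31,200 (Yara) > 23,700 (Gus) > 21,200 (Wren) > 13,300 (Farah) > …
Ben is highest and takes the item; every bidder forfeits their bid.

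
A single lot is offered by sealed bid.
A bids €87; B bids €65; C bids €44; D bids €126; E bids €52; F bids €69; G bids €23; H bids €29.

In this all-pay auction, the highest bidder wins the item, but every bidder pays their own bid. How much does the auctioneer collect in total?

Total revenue: €495

Bids in order: 126 (D) > 87 (A) > 69 (F) > 65 (B) > 52 (E) > 44 (C) > …
D wins with the top bid; all bids are sunk regardless.
Every bidder forfeits their bid regardless of winning.
Revenue = 87 + 65 + 44 + 126 + 52 + 69 + 23 + 29 = €495.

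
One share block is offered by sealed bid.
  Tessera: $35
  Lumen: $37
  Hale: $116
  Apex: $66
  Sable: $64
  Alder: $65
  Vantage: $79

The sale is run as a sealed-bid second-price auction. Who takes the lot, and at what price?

Hale pays $79

Rule: the highest bidder wins and pays the second-highest bid.
Sorting bids: 116 (Hale) > 79 (Vantage) > 66 (Apex) > 65 (Alder) > 64 (Sable) > 37 (Lumen) > …
Second-price: Hale pays Vantage's bid of $79.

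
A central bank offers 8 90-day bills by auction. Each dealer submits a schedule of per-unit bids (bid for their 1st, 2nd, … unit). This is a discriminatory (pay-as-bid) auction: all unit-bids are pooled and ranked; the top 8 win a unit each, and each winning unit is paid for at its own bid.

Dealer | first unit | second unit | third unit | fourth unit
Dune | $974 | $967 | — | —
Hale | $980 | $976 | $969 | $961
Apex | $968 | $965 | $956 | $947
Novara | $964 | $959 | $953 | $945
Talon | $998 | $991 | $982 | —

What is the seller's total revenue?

Total revenue: $7,838

Merging the schedules and taking the best 8: 998 (Talon-1), 991 (Talon-2), 982 (Talon-3), 980 (Hale-1), 976 (Hale-2), 974 (Dune-1), 969 (Hale-3), 968 (Apex-1)
Next rejected bid: $967 (not a price — pay-as-bid).
Each winning unit pays its own bid.
Revenue = 998 + 991 + 982 + 980 + 976 + 974 + 969 + 968 = $7,838.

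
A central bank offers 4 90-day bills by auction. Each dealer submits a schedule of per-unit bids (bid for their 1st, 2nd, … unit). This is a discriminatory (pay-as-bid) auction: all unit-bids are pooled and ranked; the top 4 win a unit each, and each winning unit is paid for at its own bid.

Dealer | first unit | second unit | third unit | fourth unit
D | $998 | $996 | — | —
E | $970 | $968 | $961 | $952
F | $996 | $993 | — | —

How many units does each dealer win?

Merging the schedules and taking the best 4: 998 (D-1), 996 (D-2), 996 (F-1), 993 (F-2)
Next rejected bid: $970 (not a price — pay-as-bid).
Allocation: D 2, F 2.

D 2, F 2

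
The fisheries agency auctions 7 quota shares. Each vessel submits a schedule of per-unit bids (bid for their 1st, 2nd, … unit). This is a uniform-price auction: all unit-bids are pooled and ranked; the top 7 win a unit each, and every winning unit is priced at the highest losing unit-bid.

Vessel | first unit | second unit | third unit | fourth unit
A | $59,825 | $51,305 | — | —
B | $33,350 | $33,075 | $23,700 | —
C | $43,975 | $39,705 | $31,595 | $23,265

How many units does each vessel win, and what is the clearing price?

A 2, B 2, C 3; clearing price $23,700

Pooled unit-bids ranked (top 7): 59,825 (A-1), 51,305 (A-2), 43,975 (C-1), 39,705 (C-2), 33,350 (B-1), 33,075 (B-2), 31,595 (C-3)
The (k+1)-th unit-bid is $23,700.
Allocation: A 2, B 2, C 3.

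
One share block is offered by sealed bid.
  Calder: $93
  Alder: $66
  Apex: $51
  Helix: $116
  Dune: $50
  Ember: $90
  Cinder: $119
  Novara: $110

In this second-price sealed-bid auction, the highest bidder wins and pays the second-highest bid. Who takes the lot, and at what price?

Cinder pays $116

Bids ranked: 119 (Cinder) > 116 (Helix) > 110 (Novara) > 93 (Calder) > 90 (Ember) > 66 (Alder) > …
Cinder is highest; pays the second-highest bid, $116.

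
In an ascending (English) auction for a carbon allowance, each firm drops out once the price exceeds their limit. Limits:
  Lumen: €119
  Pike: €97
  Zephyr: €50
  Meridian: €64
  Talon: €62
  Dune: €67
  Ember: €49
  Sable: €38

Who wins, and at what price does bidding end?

Limits ranked: 119 (Lumen) > 97 (Pike) > 67 (Dune) > 64 (Meridian) > 62 (Talon) > 50 (Zephyr) > …
Once the price passes €97, only Lumen is left; the hammer falls at Pike's limit of €97.

Lumen wins at €97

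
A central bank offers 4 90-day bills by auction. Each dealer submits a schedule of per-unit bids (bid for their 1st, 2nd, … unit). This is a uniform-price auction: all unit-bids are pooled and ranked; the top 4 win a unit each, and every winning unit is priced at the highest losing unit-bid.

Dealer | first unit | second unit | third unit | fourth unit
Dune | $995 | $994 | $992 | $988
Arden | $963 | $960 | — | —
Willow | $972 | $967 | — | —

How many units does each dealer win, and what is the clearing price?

Pooled unit-bids ranked (top 4): 995 (Dune-1), 994 (Dune-2), 992 (Dune-3), 988 (Dune-4)
Highest rejected unit-bid = $972.
Allocation: Dune 4.

Dune 4; clearing price $972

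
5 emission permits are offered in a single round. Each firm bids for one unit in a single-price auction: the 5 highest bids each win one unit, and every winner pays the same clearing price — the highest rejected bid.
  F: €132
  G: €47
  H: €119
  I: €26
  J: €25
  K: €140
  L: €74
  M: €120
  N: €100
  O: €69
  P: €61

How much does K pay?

Ordering the bids: 140 (K), 132 (F), 120 (M), 119 (H), 100 (N), 74 (L), 69 (O), …
The 5 highest are K, F, M, H, N.
Clearing price = highest rejected bid = €74.
K wins → pays €74.

K pays €74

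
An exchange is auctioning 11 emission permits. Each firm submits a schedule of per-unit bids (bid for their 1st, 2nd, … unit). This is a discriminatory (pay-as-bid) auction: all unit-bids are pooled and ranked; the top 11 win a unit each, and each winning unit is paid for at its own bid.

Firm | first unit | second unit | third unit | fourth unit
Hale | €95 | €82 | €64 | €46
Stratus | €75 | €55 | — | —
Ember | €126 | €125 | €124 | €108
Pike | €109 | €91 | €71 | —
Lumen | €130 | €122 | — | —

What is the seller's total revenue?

All unit-bids, highest first — top 11: 130 (Lumen-1), 126 (Ember-1), 125 (Ember-2), 124 (Ember-3), 122 (Lumen-2), 109 (Pike-1), 108 (Ember-4), 95 (Hale-1), 91 (Pike-2), 82 (Hale-2), 75 (Stratus-1)
Next rejected bid: €71 (not a price — pay-as-bid).
Each winning unit pays its own bid.
Revenue = 130 + 126 + 125 + 124 + 122 + 109 + 108 + 95 + 91 + 82 + 75 = €1,187.

Total revenue: €1,187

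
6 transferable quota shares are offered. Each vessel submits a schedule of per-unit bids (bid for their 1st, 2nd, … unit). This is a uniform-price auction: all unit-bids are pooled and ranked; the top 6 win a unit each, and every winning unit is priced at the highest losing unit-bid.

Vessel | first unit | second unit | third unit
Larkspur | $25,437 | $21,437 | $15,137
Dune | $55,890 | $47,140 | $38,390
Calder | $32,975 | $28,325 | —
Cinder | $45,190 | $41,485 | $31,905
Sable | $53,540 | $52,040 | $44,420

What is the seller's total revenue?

Total revenue: $248,910

All unit-bids, highest first — top 6: 55,890 (Dune-1), 53,540 (Sable-1), 52,040 (Sable-2), 47,140 (Dune-2), 45,190 (Cinder-1), 44,420 (Sable-3)
Highest rejected unit-bid = $41,485.
Allocation: Cinder 1, Dune 2, Sable 3. Every unit priced at $41,485.
Revenue = 6 × 41,485 = $248,910.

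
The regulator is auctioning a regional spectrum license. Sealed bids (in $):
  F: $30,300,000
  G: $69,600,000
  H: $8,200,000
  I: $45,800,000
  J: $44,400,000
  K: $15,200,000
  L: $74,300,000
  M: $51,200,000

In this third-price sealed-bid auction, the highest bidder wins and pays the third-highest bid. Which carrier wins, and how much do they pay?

Bids in order: 74,300,000 (L) > 69,600,000 (G) > 51,200,000 (M) > 45,800,000 (I) > 44,400,000 (J) > 30,300,000 (F) > …
L wins; payment is bid #3 in the ranking = $51,200,000.

L pays $51,200,000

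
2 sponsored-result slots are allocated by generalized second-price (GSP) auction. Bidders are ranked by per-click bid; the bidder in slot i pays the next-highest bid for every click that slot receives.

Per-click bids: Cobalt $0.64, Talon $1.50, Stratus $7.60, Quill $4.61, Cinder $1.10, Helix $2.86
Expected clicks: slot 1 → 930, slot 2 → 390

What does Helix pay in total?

Helix pays $0.00

Sorting advertisers: $7.60 (Stratus) > $4.61 (Quill) > $2.86 (Helix) > …
Helix ranks below slot 2 → no slot, pays nothing.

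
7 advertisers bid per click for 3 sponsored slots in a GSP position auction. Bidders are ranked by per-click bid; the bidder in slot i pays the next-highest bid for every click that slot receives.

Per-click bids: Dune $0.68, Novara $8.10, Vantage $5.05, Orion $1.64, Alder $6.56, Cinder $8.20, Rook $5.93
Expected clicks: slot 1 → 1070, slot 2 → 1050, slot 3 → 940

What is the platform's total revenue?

Ranked by bid: $8.20 (Cinder) > $8.10 (Novara) > $6.56 (Alder) > $5.93 (Rook) > …
Slot 1: Cinder pays $8.10 × 1070 = $8667.00
Slot 2: Novara pays $6.56 × 1050 = $6888.00
Slot 3: Alder pays $5.93 × 940 = $5574.20
Total = $21129.20

Total revenue: $21129.20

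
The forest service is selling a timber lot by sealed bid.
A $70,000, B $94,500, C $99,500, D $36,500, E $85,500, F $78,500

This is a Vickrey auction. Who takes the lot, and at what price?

Rule: the highest bidder wins and pays the second-highest bid.
Bids ranked: 99,500 (C) > 94,500 (B) > 85,500 (E) > 78,500 (F) > 70,000 (A) > 36,500 (D)
Second-price: C pays B's bid of $94,500.

C pays $94,500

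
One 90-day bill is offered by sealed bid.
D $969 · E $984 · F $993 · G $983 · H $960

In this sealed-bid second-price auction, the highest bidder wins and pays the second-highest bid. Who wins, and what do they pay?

Rule: the highest bidder wins and pays the second-highest bid.
Bids ranked: 993 (F) > 984 (E) > 983 (G) > 969 (D) > 960 (H)
Second-price: F pays E's bid of $984.

F pays $984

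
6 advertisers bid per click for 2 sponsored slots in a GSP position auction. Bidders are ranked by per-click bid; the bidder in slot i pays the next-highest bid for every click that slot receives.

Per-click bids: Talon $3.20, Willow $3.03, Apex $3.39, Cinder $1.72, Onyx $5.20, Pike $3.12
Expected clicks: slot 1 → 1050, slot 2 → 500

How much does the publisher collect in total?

Sorting advertisers: $5.20 (Onyx) > $3.39 (Apex) > $3.20 (Talon) > …
Slot 1: Onyx pays $3.39 × 1050 = $3559.50
Slot 2: Apex pays $3.20 × 500 = $1600.00
Total = $5159.50

Total revenue: $5159.50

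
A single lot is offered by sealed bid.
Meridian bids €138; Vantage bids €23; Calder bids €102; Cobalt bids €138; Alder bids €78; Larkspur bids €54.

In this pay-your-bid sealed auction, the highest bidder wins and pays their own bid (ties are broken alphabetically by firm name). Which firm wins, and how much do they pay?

Bids in order: 138 (Cobalt) > 138 (Meridian) > 102 (Calder) > 78 (Alder) > 54 (Larkspur) > 23 (Vantage)
Cobalt and Meridian tie at €138; tie-break gives it to Cobalt.
First-price: Cobalt pays what they bid, €138.

Cobalt pays €138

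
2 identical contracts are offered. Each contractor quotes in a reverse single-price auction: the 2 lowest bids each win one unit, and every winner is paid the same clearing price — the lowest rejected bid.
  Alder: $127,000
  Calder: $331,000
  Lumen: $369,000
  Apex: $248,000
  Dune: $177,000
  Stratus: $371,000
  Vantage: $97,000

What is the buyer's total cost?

Sorting: 97,000 (Vantage), 127,000 (Alder), 177,000 (Dune), 248,000 (Apex), …
The 2 lowest are Vantage, Alder.
Lowest unsuccessful bid: $177,000 → clearing price.
Total cost = 2 × $177,000 = $354,000.

Total cost: $354,000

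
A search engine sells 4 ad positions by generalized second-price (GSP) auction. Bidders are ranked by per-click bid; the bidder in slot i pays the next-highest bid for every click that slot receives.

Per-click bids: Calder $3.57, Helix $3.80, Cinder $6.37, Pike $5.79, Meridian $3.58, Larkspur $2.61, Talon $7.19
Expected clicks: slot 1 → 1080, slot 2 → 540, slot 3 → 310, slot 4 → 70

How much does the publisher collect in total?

Per-click bids in order: $7.19 (Talon) > $6.37 (Cinder) > $5.79 (Pike) > $3.80 (Helix) > $3.58 (Meridian) > …
Slot 1: Talon pays $6.37 × 1080 = $6879.60
Slot 2: Cinder pays $5.79 × 540 = $3126.60
Slot 3: Pike pays $3.80 × 310 = $1178.00
Slot 4: Helix pays $3.58 × 70 = $250.60
Total = $11434.80

Total revenue: $11434.80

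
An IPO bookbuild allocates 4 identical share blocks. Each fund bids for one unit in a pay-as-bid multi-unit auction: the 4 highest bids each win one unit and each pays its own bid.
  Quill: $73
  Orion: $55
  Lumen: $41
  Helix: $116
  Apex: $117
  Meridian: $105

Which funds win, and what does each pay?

Apex $117, Helix $116, Meridian $105, Quill $73

Sorting: 117 (Apex), 116 (Helix), 105 (Meridian), 73 (Quill), 55 (Orion), 41 (Lumen)
Winners (4 units): Apex, Helix, Meridian, Quill.
Each winner pays its own bid: Apex $117, Helix $116, Meridian $105, Quill $73.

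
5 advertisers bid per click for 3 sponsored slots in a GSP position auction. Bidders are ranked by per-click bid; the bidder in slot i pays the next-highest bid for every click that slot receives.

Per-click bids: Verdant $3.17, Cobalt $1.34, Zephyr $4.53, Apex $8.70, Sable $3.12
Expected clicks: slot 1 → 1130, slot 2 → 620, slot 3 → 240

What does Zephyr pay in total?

Per-click bids in order: $8.70 (Apex) > $4.53 (Zephyr) > $3.17 (Verdant) > $3.12 (Sable) > …
Zephyr holds slot 2 → pays next bid $3.17 × 620 clicks = $1965.40.

Zephyr pays $1965.40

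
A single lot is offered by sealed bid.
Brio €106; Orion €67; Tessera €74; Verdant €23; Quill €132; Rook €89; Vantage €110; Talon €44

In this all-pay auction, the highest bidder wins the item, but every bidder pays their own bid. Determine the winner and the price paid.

Quill pays €132

Bids ranked: 132 (Quill) > 110 (Vantage) > 106 (Brio) > 89 (Rook) > 74 (Tessera) > 67 (Orion) > …
Quill wins with the top bid; all bids are sunk regardless.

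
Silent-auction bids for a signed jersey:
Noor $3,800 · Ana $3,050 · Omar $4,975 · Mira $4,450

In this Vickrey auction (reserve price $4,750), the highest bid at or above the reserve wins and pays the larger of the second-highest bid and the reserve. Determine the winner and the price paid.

Sorting bids: 4,975 (Omar) > 4,450 (Mira) > 3,800 (Noor) > 3,050 (Ana)
Omar has the top bid at or above the reserve ($4,975).
max(second-highest $4,450, reserve $4,750) = $4,750.

Omar pays $4,750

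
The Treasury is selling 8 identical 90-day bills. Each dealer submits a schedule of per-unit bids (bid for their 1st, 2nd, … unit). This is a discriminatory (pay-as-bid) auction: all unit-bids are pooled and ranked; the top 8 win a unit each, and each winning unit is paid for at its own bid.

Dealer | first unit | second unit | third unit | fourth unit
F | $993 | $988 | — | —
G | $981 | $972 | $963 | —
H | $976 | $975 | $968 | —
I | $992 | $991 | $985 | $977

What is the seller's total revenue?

Total revenue: $7,883

Pooled unit-bids ranked (top 8): 993 (F-1), 992 (I-1), 991 (I-2), 988 (F-2), 985 (I-3), 981 (G-1), 977 (I-4), 976 (H-1)
Next rejected bid: $975 (not a price — pay-as-bid).
Each winning unit pays its own bid.
Revenue = 993 + 992 + 991 + 988 + 985 + 981 + 977 + 976 = $7,883.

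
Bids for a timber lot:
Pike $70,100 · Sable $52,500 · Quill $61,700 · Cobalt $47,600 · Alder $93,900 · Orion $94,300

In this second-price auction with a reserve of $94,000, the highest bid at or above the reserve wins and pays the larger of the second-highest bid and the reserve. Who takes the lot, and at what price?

Orion pays $94,000

Bids ranked: 94,300 (Orion) > 93,900 (Alder) > 70,100 (Pike) > 61,700 (Quill) > 52,500 (Sable) > 47,600 (Cobalt)
Highest eligible bid: Orion at $94,300.
max(second-highest $93,900, reserve $94,000) = $94,000.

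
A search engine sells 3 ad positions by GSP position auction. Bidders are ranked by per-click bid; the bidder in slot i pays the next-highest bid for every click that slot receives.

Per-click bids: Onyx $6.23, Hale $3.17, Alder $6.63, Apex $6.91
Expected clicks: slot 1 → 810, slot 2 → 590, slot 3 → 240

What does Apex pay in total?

Ranked by bid: $6.91 (Apex) > $6.63 (Alder) > $6.23 (Onyx) > $3.17 (Hale)
Apex holds slot 1 → pays next bid $6.63 × 810 clicks = $5370.30.

Apex pays $5370.30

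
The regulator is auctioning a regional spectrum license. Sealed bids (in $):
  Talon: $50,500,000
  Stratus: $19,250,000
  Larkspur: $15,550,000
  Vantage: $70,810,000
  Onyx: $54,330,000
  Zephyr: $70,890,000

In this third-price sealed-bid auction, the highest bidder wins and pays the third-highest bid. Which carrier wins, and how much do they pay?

Zephyr pays $54,330,000

Rule: the highest bidder wins and pays the third-highest bid.
Bids in order: 70,890,000 (Zephyr) > 70,810,000 (Vantage) > 54,330,000 (Onyx) > 50,500,000 (Talon) > 19,250,000 (Stratus) > 15,550,000 (Larkspur)
Zephyr wins; payment is bid #3 in the ranking = $54,330,000.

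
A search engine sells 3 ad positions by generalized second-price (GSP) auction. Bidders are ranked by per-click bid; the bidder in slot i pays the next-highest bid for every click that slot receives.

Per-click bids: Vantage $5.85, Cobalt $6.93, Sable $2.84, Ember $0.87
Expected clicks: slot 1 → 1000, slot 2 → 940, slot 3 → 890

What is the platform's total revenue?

Total revenue: $9293.90

Ranked by bid: $6.93 (Cobalt) > $5.85 (Vantage) > $2.84 (Sable) > $0.87 (Ember)
Slot 1: Cobalt pays $5.85 × 1000 = $5850.00
Slot 2: Vantage pays $2.84 × 940 = $2669.60
Slot 3: Sable pays $0.87 × 890 = $774.30
Total = $9293.90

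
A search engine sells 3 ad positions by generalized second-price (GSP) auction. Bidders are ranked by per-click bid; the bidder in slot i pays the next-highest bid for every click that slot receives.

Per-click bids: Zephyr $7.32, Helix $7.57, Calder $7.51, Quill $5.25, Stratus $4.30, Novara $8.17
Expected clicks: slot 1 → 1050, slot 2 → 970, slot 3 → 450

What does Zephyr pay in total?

Per-click bids in order: $8.17 (Novara) > $7.57 (Helix) > $7.51 (Calder) > $7.32 (Zephyr) > …
Zephyr ranks below slot 3 → no slot, pays nothing.

Zephyr pays $0.00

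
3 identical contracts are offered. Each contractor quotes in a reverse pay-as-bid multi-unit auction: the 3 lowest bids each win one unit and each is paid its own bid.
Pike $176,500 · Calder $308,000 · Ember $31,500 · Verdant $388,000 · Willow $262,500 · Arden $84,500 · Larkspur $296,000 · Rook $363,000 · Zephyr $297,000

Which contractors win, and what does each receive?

Ordering the bids: 31,500 (Ember), 84,500 (Arden), 176,500 (Pike), 262,500 (Willow), 296,000 (Larkspur), …
The 3 lowest are Ember, Arden, Pike.
Each winner is paid its own bid: Ember $31,500, Arden $84,500, Pike $176,500.

Ember $31,500, Arden $84,500, Pike $176,500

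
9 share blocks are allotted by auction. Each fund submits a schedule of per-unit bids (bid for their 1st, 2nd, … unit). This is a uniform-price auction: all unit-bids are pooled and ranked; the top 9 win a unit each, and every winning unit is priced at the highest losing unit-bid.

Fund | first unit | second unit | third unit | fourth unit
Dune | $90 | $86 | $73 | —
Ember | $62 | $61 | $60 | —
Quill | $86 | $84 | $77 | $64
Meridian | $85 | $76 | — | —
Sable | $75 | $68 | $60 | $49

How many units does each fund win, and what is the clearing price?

Dune 3, Meridian 2, Quill 3, Sable 1; clearing price $68

All unit-bids, highest first — top 9: 90 (Dune-1), 86 (Dune-2), 86 (Quill-1), 85 (Meridian-1), 84 (Quill-2), 77 (Quill-3), 76 (Meridian-2), 75 (Sable-1), 73 (Dune-3)
The (k+1)-th unit-bid is $68.
Allocation: Dune 3, Meridian 2, Quill 3, Sable 1.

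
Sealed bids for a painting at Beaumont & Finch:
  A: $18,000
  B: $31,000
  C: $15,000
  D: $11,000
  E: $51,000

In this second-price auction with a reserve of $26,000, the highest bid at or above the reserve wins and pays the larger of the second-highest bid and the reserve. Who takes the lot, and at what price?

E pays $31,000

Second-price auction with a reserve of $26,000: the highest bid at or above the reserve wins and pays the larger of the second-highest bid and the reserve.
Bids ranked: 51,000 (E) > 31,000 (B) > 18,000 (A) > 15,000 (C) > 11,000 (D)
Highest eligible bid: E at $51,000.
Second-highest bid $31,000 exceeds the reserve $26,000 → payment $31,000.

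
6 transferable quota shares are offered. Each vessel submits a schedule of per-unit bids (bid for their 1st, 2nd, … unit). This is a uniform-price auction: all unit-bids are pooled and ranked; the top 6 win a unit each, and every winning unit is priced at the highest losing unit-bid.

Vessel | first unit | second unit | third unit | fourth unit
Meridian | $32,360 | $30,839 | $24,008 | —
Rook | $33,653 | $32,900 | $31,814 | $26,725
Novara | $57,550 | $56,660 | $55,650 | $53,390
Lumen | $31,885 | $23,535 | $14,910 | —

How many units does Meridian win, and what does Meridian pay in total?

Meridian: 0 units, pays $0

Pooled unit-bids ranked (top 6): 57,550 (Novara-1), 56,660 (Novara-2), 55,650 (Novara-3), 53,390 (Novara-4), 33,653 (Rook-1), 32,900 (Rook-2)
First bid not allocated: $32,360.
Meridian wins 0 unit(s) at $32,360 each.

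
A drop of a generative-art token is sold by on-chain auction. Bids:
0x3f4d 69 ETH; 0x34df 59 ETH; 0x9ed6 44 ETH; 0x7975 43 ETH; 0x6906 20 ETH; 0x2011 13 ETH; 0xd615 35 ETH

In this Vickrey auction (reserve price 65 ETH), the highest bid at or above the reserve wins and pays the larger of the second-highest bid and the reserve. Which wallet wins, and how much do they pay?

Sorting bids: 69 (0x3f4d) > 59 (0x34df) > 44 (0x9ed6) > 43 (0x7975) > 35 (0xd615) > 20 (0x6906) > …
0x3f4d has the top bid at or above the reserve (69 ETH).
Second-highest bid 59 ETH is below the reserve 65 ETH, so the reserve binds → payment 65 ETH.

0x3f4d pays 65 ETH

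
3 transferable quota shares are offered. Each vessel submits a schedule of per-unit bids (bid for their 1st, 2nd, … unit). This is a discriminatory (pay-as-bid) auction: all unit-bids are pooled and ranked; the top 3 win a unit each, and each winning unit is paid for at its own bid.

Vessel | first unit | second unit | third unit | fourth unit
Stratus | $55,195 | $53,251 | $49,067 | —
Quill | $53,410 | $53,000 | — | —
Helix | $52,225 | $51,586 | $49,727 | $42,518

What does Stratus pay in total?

All unit-bids, highest first — top 3: 55,195 (Stratus-1), 53,410 (Quill-1), 53,251 (Stratus-2)
Next rejected bid: $53,000 (not a price — pay-as-bid).
Stratus's winning unit-bids: 55,195 + 53,251 = $108,446.

Stratus pays $108,446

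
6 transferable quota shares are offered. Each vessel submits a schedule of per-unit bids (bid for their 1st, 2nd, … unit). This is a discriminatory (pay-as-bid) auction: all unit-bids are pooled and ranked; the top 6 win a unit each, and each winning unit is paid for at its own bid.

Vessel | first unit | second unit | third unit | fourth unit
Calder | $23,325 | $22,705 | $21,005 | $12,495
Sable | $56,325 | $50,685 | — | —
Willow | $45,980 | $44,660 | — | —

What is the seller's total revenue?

Total revenue: $243,680

All unit-bids, highest first — top 6: 56,325 (Sable-1), 50,685 (Sable-2), 45,980 (Willow-1), 44,660 (Willow-2), 23,325 (Calder-1), 22,705 (Calder-2)
Next rejected bid: $21,005 (not a price — pay-as-bid).
Each winning unit pays its own bid.
Revenue = 56,325 + 50,685 + 45,980 + 44,660 + 23,325 + 22,705 = $243,680.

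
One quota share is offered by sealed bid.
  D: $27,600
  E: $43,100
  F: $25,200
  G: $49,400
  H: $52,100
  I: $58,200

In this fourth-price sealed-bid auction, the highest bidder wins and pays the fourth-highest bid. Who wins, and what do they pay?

I pays $43,100

Bids in order: 58,200 (I) > 52,100 (H) > 49,400 (G) > 43,100 (E) > 27,600 (D) > 25,200 (F)
I wins; payment is bid #4 in the ranking = $43,100.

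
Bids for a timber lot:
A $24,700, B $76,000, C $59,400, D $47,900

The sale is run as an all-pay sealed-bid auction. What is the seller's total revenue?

All-pay sealed-bid auction: the highest bidder wins the item, but every bidder pays their own bid.
Sorting bids: 76,000 (B) > 59,400 (C) > 47,900 (D) > 24,700 (A)
B wins with the top bid; all bids are sunk regardless.
Every bidder forfeits their bid regardless of winning.
Revenue = 24,700 + 76,000 + 59,400 + 47,900 = $208,000.

Total revenue: $208,000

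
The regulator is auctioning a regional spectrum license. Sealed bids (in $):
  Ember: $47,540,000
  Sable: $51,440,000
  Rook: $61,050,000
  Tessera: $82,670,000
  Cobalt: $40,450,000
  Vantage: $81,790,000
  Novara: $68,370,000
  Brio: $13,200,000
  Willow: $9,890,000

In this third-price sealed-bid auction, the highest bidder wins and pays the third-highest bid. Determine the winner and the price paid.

Bids ranked: 82,670,000 (Tessera) > 81,790,000 (Vantage) > 68,370,000 (Novara) > 61,050,000 (Rook) > 51,440,000 (Sable) > 47,540,000 (Ember) > …
Tessera wins; payment is bid #3 in the ranking = $68,370,000.

Tessera pays $68,370,000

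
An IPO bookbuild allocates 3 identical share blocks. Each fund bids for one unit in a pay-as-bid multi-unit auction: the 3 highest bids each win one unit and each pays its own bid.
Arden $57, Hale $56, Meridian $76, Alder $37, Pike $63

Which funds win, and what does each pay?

Sorting: 76 (Meridian), 63 (Pike), 57 (Arden), 56 (Hale), 37 (Alder)
The 3 highest are Meridian, Pike, Arden.
Each winner pays its own bid: Meridian $76, Pike $63, Arden $57.

Meridian $76, Pike $63, Arden $57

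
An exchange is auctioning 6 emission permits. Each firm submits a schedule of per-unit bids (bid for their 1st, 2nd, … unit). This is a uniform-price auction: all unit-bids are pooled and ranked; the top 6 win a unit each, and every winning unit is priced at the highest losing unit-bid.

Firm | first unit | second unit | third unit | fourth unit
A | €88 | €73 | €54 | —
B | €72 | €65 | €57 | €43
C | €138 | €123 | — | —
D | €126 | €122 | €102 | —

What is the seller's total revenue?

Merging the schedules and taking the best 6: 138 (C-1), 126 (D-1), 123 (C-2), 122 (D-2), 102 (D-3), 88 (A-1)
The (k+1)-th unit-bid is €73.
Allocation: A 1, C 2, D 3. Every unit priced at €73.
Revenue = 6 × 73 = €438.

Total revenue: €438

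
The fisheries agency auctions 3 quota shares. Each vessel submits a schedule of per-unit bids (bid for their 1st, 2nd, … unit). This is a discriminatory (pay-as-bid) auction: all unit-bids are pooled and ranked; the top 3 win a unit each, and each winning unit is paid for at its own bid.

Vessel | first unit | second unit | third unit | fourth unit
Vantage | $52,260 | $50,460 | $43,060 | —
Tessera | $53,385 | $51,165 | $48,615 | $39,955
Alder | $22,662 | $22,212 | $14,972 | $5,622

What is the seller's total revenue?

Total revenue: $156,810

Merging the schedules and taking the best 3: 53,385 (Tessera-1), 52,260 (Vantage-1), 51,165 (Tessera-2)
Next rejected bid: $50,460 (not a price — pay-as-bid).
Each winning unit pays its own bid.
Revenue = 53,385 + 52,260 + 51,165 = $156,810.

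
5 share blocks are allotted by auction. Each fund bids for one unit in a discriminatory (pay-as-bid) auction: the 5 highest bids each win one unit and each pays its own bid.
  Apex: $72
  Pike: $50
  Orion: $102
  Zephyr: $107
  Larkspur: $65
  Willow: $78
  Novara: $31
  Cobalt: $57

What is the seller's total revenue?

Total revenue: $424

Bids ranked high→low: 107 (Zephyr), 102 (Orion), 78 (Willow), 72 (Apex), 65 (Larkspur), 57 (Cobalt), 50 (Pike), …
The 5 highest are Zephyr, Orion, Willow, Apex, Larkspur.
Total revenue = 107 + 102 + 78 + 72 + 65 = $424.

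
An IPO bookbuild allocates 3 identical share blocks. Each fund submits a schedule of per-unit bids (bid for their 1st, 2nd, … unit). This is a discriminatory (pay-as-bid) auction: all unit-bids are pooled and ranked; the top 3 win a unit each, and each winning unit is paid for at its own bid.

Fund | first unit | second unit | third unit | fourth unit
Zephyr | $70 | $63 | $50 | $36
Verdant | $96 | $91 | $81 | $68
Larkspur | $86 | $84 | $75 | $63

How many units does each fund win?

Larkspur 1, Verdant 2

Pooled unit-bids ranked (top 3): 96 (Verdant-1), 91 (Verdant-2), 86 (Larkspur-1)
Next rejected bid: $84 (not a price — pay-as-bid).
Allocation: Larkspur 1, Verdant 2.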